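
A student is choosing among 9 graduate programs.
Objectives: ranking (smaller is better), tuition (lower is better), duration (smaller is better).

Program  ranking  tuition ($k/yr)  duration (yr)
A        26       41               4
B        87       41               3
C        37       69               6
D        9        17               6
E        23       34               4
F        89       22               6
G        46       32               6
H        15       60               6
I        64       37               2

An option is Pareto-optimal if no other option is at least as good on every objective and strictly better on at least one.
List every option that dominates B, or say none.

I

I: ranking 64≤87, tuition 37≤41, duration 2≤3 — dominates B.
Others (A, C, D, E, F, G, H) are each worse than B on at least one objective.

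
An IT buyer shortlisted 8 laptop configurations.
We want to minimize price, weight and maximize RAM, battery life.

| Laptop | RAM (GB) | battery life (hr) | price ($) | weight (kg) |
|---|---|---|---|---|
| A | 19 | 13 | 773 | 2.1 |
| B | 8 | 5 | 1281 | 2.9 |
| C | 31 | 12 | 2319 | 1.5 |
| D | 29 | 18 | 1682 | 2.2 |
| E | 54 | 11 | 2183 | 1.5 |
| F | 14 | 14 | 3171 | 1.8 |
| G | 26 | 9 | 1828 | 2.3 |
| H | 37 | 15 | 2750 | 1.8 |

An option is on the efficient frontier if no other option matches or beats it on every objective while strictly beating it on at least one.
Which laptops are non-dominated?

A: not dominated (best price).
B: dominated by A (RAM 19≥8, battery life 13≥5, price 773≤1281, weight 2.1≤2.9).
C: not dominated.
D: not dominated (best battery life).
E: not dominated (best RAM).
F: dominated by H (RAM 37≥14, battery life 15≥14, price 2750≤3171, weight 1.8≤1.8).
G: dominated by D (RAM 29≥26, battery life 18≥9, price 1682≤1828, weight 2.2≤2.3).
H: not dominated.

A, C, D, E, H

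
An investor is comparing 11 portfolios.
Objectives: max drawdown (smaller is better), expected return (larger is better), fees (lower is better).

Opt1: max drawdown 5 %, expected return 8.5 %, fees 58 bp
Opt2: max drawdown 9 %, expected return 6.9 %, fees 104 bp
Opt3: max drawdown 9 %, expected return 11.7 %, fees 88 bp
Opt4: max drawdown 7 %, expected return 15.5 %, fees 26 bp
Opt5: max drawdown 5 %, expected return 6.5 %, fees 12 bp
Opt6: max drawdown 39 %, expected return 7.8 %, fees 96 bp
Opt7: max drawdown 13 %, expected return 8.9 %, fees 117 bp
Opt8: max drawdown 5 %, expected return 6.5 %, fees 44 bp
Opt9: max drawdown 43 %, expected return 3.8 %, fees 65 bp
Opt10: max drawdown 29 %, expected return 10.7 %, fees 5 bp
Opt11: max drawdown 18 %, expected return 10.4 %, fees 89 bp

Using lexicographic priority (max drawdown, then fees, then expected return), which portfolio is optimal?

First minimize max drawdown: best is 5, kept {Opt1, Opt5, Opt8}.
Then minimize fees: best is 12, kept {Opt5}.

Opt5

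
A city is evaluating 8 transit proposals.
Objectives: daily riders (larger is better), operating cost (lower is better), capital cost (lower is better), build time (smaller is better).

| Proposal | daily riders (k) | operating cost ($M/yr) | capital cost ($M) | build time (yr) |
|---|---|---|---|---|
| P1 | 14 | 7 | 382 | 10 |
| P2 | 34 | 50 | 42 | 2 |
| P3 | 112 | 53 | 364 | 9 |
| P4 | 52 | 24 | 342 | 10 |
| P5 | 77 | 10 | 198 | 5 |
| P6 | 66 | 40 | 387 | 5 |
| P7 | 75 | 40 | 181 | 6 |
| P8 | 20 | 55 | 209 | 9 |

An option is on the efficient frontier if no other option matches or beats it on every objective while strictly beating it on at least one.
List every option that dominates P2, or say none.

none

P1: worse on daily riders (14 vs 34).
P3: worse on operating cost (53 vs 50).
P4: worse on capital cost (342 vs 42).
P5: worse on capital cost (198 vs 42).
P6: worse on capital cost (387 vs 42).
P7: worse on capital cost (181 vs 42).
P8: worse on daily riders (20 vs 34).
No option dominates P2.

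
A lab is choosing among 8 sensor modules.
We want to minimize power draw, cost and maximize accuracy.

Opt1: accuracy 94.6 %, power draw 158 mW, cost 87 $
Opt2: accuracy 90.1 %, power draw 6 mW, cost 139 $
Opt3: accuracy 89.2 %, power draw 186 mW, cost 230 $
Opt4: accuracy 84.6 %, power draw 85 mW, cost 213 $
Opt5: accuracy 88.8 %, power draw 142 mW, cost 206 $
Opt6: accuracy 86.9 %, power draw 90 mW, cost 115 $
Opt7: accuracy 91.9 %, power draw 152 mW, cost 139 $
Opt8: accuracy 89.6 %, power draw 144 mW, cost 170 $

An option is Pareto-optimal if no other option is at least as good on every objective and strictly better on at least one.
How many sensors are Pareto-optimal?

4

Opt1: not dominated (best accuracy).
Opt2: not dominated (best power draw).
Opt3: dominated by Opt1 (accuracy 94.6≥89.2, power draw 158≤186, cost 87≤230).
Opt4: dominated by Opt2 (accuracy 90.1≥84.6, power draw 6≤85, cost 139≤213).
Opt5: dominated by Opt2 (accuracy 90.1≥88.8, power draw 6≤142, cost 139≤206).
Opt6: not dominated.
Opt7: not dominated.
Opt8: dominated by Opt2 (accuracy 90.1≥89.6, power draw 6≤144, cost 139≤170).
Pareto-optimal: Opt1, Opt2, Opt6, Opt7 → 4.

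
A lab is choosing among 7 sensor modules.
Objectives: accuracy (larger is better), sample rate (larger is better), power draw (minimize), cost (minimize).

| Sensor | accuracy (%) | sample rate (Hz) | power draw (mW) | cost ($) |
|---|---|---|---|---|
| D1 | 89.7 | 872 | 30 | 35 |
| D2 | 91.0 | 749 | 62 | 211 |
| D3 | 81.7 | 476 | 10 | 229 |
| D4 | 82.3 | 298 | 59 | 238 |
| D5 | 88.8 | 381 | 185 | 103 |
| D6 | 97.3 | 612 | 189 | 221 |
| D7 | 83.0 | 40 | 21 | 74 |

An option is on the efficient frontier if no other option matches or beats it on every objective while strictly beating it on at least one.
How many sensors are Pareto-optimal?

5

D1: not dominated (best sample rate).
D2: not dominated.
D3: not dominated (best power draw).
D4: dominated by D1 (accuracy 89.7≥82.3, sample rate 872≥298, power draw 30≤59, cost 35≤238).
D5: dominated by D1 (accuracy 89.7≥88.8, sample rate 872≥381, power draw 30≤185, cost 35≤103).
D6: not dominated (best accuracy).
D7: not dominated.
Pareto-optimal: D1, D2, D3, D6, D7 → 5.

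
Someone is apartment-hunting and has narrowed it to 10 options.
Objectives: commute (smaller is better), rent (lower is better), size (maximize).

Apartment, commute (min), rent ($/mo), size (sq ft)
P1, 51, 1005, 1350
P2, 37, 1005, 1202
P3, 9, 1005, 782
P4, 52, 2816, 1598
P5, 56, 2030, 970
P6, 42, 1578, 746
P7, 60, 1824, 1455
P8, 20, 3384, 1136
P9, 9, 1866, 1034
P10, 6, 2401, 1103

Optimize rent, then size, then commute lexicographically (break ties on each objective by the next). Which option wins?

First minimize rent: best is 1005, kept {P1, P2, P3}.
Then maximize size: best is 1350, kept {P1}.

P1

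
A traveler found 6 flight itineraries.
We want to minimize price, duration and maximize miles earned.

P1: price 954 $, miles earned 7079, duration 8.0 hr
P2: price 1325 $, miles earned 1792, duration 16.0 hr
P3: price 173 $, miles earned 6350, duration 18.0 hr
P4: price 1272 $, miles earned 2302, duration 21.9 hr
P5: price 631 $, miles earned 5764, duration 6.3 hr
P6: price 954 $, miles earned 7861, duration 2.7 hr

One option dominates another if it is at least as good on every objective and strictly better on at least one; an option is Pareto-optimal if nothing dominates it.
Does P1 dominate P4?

Yes

P1 vs P4: price 954≤1272, miles earned 7079≥2302, duration 8.0≤21.9 — P1 is at least as good on every objective with at least one strict improvement.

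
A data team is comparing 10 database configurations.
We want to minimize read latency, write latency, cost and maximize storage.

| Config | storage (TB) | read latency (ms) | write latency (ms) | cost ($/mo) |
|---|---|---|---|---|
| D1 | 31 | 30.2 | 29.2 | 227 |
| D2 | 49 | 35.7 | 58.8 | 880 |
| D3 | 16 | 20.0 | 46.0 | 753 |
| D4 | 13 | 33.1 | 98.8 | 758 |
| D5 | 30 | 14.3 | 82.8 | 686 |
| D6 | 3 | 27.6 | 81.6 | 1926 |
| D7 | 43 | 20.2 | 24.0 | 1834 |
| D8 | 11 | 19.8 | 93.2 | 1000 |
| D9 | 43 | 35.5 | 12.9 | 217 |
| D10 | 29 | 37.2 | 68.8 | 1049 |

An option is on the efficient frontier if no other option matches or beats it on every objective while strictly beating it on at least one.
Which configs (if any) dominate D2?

D1: worse on storage (31 vs 49).
D3: worse on storage (16 vs 49).
D4: worse on storage (13 vs 49).
D5: worse on storage (30 vs 49).
D6: worse on storage (3 vs 49).
D7: worse on storage (43 vs 49).
D8: worse on storage (11 vs 49).
D9: worse on storage (43 vs 49).
D10: worse on storage (29 vs 49).
No option dominates D2.

none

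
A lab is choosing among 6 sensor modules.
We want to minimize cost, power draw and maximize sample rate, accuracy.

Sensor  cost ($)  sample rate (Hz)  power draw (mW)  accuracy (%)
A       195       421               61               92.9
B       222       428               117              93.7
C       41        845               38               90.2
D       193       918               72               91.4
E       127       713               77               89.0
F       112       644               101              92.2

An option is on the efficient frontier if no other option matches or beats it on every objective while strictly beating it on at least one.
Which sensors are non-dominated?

A: not dominated.
B: not dominated (best accuracy).
C: not dominated (best cost).
D: not dominated (best sample rate).
E: dominated by C (cost 41≤127, sample rate 845≥713, power draw 38≤77, accuracy 90.2≥89.0).
F: not dominated.

A, B, C, D, F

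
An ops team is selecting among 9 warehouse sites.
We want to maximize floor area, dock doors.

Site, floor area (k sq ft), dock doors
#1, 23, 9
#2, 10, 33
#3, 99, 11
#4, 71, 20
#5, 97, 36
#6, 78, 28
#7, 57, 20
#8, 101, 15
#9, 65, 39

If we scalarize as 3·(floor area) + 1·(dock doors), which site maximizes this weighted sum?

#5

#1: 3·23 + 1·9 = 78
#2: 3·10 + 1·33 = 63
#3: 3·99 + 1·11 = 308
#4: 3·71 + 1·20 = 233
#5: 3·97 + 1·36 = 327
#6: 3·78 + 1·28 = 262
#7: 3·57 + 1·20 = 191
#8: 3·101 + 1·15 = 318
#9: 3·65 + 1·39 = 234
Highest: #5 at 327.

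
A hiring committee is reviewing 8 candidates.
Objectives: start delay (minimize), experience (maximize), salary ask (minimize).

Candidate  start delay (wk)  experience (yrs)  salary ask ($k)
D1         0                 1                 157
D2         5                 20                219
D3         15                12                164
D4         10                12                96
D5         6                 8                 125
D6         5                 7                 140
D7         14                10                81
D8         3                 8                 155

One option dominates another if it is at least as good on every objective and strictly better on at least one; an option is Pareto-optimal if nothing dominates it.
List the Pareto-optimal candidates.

D1: not dominated (best start delay).
D2: not dominated (best experience).
D3: dominated by D4 (start delay 10≤15, experience 12≥12, salary ask 96≤164).
D4: not dominated.
D5: not dominated.
D6: not dominated.
D7: not dominated (best salary ask).
D8: not dominated.

D1, D2, D4, D5, D6, D7, D8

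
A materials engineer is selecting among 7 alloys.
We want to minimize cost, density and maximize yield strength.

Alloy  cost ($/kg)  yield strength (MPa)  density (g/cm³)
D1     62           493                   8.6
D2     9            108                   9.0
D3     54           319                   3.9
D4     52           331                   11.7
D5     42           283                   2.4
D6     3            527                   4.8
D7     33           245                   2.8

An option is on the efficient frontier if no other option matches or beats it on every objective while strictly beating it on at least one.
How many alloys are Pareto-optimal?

D1: dominated by D6 (cost 3≤62, yield strength 527≥493, density 4.8≤8.6).
D2: dominated by D6 (cost 3≤9, yield strength 527≥108, density 4.8≤9.0).
D3: not dominated.
D4: dominated by D6 (cost 3≤52, yield strength 527≥331, density 4.8≤11.7).
D5: not dominated (best density).
D6: not dominated (best cost).
D7: not dominated.
Pareto-optimal: D3, D5, D6, D7 → 4.

4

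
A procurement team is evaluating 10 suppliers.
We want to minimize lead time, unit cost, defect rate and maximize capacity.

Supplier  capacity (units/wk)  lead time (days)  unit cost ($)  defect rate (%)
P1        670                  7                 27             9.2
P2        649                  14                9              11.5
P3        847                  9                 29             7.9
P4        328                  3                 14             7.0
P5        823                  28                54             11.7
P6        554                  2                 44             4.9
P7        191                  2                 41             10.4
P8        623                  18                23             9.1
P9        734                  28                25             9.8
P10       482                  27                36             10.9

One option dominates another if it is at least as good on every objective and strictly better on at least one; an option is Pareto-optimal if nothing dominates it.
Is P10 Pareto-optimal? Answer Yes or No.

P1 vs P10: capacity 670≥482, lead time 7≤27, unit cost 27≤36, defect rate 9.2≤10.9 — P1 is at least as good on every objective and strictly better on at least one, so P1 dominates P10.

No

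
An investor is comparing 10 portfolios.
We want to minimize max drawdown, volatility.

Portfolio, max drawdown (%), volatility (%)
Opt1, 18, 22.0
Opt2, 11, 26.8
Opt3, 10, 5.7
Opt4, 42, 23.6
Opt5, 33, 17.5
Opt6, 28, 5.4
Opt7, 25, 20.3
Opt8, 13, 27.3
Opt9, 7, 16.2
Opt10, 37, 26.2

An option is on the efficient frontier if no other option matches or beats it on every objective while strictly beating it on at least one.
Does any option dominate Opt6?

No

Opt1: worse on volatility (22.0 vs 5.4).
Opt2: worse on volatility (26.8 vs 5.4).
Opt3: worse on volatility (5.7 vs 5.4).
Opt4: worse on max drawdown (42 vs 28).
Opt5: worse on max drawdown (33 vs 28).
Opt7: worse on volatility (20.3 vs 5.4).
Opt8: worse on volatility (27.3 vs 5.4).
Opt9: worse on volatility (16.2 vs 5.4).
Opt10: worse on max drawdown (37 vs 28).
No option is at least as good as Opt6 on every objective and strictly better on one.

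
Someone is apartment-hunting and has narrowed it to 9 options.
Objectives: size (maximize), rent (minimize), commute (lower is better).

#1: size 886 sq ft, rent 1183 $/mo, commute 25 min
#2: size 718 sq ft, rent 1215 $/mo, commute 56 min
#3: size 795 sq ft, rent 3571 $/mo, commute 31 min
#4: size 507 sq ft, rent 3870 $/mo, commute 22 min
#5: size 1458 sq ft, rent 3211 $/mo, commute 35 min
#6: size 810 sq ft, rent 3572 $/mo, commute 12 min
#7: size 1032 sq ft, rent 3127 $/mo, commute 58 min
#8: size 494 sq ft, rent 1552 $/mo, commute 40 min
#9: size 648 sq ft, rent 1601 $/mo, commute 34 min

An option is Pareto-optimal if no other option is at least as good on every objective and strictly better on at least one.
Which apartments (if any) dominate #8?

#1: size 886≥494, rent 1183≤1552, commute 25≤40 — dominates #8.
Others (#2, #3, #4, #5, #6, #7, #9) are each worse than #8 on at least one objective.

#1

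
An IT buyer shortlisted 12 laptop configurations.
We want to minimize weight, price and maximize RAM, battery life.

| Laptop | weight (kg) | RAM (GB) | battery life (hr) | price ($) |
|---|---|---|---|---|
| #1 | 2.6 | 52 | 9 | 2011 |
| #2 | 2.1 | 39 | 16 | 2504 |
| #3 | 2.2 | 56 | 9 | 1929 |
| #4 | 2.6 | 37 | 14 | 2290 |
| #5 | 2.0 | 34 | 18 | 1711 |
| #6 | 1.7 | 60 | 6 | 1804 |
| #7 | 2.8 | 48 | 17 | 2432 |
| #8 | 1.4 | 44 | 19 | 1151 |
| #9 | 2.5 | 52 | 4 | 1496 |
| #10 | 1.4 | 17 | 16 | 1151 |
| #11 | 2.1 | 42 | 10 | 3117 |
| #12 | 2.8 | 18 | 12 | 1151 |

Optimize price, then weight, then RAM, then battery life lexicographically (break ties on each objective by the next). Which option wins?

First minimize price: best is 1151, kept {#8, #10, #12}.
Then minimize weight: best is 1.4, kept {#8, #10}.
Then maximize RAM: best is 44, kept {#8}.

#8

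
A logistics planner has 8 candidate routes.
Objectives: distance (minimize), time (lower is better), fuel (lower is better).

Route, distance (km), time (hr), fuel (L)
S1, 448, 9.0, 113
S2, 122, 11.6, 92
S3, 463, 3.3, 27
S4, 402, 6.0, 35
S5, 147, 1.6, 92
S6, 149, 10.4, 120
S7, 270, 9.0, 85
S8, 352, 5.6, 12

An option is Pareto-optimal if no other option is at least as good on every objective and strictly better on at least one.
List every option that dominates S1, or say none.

S4, S5, S7, S8

S4: distance 402≤448, time 6.0≤9.0, fuel 35≤113 — dominates S1.
S5: distance 147≤448, time 1.6≤9.0, fuel 92≤113 — dominates S1.
S7: distance 270≤448, time 9.0≤9.0, fuel 85≤113 — dominates S1.
S8: distance 352≤448, time 5.6≤9.0, fuel 12≤113 — dominates S1.
Others (S2, S3, S6) are each worse than S1 on at least one objective.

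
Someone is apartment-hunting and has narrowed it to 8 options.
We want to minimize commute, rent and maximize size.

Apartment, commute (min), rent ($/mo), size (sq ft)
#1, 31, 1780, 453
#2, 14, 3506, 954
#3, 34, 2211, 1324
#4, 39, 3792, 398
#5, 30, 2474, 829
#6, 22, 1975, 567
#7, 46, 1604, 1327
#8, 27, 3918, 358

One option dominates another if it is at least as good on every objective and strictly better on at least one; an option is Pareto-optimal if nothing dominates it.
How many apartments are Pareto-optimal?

6

#1: not dominated.
#2: not dominated (best commute).
#3: not dominated.
#4: dominated by #1 (commute 31≤39, rent 1780≤3792, size 453≥398).
#5: not dominated.
#6: not dominated.
#7: not dominated (best rent).
#8: dominated by #2 (commute 14≤27, rent 3506≤3918, size 954≥358).
Pareto-optimal: #1, #2, #3, #5, #6, #7 → 6.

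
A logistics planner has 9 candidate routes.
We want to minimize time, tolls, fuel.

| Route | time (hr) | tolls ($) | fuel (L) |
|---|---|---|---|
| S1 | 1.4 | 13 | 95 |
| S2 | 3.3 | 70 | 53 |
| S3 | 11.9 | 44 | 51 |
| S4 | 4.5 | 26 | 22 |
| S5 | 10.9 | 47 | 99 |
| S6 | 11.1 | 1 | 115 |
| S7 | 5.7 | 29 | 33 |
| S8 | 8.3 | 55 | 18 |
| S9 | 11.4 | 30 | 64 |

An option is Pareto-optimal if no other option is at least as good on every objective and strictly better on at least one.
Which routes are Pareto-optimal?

S1, S2, S4, S6, S8

S1: not dominated (best time).
S2: not dominated.
S3: dominated by S4 (time 4.5≤11.9, tolls 26≤44, fuel 22≤51).
S4: not dominated.
S5: dominated by S1 (time 1.4≤10.9, tolls 13≤47, fuel 95≤99).
S6: not dominated (best tolls).
S7: dominated by S4 (time 4.5≤5.7, tolls 26≤29, fuel 22≤33).
S8: not dominated (best fuel).
S9: dominated by S4 (time 4.5≤11.4, tolls 26≤30, fuel 22≤64).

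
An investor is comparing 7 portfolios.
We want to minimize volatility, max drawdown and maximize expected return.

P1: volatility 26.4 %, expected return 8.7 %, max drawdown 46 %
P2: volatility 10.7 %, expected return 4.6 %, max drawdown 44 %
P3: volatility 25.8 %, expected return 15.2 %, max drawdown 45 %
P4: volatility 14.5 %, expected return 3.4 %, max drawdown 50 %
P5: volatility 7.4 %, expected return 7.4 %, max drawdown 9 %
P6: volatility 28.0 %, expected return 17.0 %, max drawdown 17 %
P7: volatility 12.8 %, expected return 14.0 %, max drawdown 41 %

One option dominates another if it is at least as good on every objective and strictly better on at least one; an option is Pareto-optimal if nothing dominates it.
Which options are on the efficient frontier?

P1: dominated by P3 (volatility 25.8≤26.4, expected return 15.2≥8.7, max drawdown 45≤46).
P2: dominated by P5 (volatility 7.4≤10.7, expected return 7.4≥4.6, max drawdown 9≤44).
P3: not dominated.
P4: dominated by P2 (volatility 10.7≤14.5, expected return 4.6≥3.4, max drawdown 44≤50).
P5: not dominated (best volatility).
P6: not dominated (best expected return).
P7: not dominated.

P3, P5, P6, P7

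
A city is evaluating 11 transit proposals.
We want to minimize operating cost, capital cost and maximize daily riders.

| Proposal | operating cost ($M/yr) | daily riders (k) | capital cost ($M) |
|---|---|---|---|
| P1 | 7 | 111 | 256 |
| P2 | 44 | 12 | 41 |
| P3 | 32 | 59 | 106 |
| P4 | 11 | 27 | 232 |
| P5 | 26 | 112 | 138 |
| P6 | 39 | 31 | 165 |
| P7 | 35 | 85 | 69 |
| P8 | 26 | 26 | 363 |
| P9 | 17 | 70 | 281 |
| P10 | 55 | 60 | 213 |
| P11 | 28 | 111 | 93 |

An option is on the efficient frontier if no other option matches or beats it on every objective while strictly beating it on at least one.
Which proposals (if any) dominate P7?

P1: worse on capital cost (256 vs 69).
P2: worse on operating cost (44 vs 35).
P3: worse on daily riders (59 vs 85).
P4: worse on daily riders (27 vs 85).
P5: worse on capital cost (138 vs 69).
P6: worse on operating cost (39 vs 35).
P8: worse on daily riders (26 vs 85).
P9: worse on daily riders (70 vs 85).
P10: worse on operating cost (55 vs 35).
P11: worse on capital cost (93 vs 69).
No option dominates P7.

none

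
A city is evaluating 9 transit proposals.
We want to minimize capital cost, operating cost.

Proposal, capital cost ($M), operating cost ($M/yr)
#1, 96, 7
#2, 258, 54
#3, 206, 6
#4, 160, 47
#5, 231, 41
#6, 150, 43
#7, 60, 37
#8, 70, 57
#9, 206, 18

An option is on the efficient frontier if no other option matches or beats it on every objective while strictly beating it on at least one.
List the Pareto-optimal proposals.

#1: not dominated.
#2: dominated by #1 (capital cost 96≤258, operating cost 7≤54).
#3: not dominated (best operating cost).
#4: dominated by #1 (capital cost 96≤160, operating cost 7≤47).
#5: dominated by #1 (capital cost 96≤231, operating cost 7≤41).
#6: dominated by #1 (capital cost 96≤150, operating cost 7≤43).
#7: not dominated (best capital cost).
#8: dominated by #7 (capital cost 60≤70, operating cost 37≤57).
#9: dominated by #1 (capital cost 96≤206, operating cost 7≤18).

#1, #3, #7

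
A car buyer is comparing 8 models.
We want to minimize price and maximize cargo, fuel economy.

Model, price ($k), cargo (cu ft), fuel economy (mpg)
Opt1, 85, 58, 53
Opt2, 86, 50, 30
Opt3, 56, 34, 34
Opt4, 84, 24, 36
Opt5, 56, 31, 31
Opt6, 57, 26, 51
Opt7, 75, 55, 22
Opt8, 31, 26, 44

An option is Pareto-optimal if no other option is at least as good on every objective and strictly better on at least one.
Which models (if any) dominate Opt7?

none

Opt1: worse on price (85 vs 75).
Opt2: worse on price (86 vs 75).
Opt3: worse on cargo (34 vs 55).
Opt4: worse on price (84 vs 75).
Opt5: worse on cargo (31 vs 55).
Opt6: worse on cargo (26 vs 55).
Opt8: worse on cargo (26 vs 55).
No option dominates Opt7.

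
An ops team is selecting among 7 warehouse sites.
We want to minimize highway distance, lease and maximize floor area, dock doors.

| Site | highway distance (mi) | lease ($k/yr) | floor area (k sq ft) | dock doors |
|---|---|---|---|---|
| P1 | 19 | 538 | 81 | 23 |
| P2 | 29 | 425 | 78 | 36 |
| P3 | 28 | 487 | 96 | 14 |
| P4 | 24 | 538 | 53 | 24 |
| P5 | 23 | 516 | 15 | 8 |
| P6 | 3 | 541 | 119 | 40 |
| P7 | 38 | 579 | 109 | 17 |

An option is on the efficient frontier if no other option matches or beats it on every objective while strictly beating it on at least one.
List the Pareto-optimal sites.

P1, P2, P3, P4, P5, P6

P1: not dominated.
P2: not dominated (best lease).
P3: not dominated.
P4: not dominated.
P5: not dominated.
P6: not dominated (best highway distance).
P7: dominated by P6 (highway distance 3≤38, lease 541≤579, floor area 119≥109, dock doors 40≥17).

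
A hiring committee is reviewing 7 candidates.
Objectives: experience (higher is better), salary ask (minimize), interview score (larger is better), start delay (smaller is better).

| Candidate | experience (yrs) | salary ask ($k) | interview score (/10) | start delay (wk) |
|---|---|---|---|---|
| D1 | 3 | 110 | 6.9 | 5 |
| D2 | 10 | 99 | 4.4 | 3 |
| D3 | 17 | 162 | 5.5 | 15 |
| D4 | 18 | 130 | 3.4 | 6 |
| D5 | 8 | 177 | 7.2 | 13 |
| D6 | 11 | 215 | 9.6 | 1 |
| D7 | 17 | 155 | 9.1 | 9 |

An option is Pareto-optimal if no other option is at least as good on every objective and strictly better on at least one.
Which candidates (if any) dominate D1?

none

D2: worse on interview score (4.4 vs 6.9).
D3: worse on salary ask (162 vs 110).
D4: worse on salary ask (130 vs 110).
D5: worse on salary ask (177 vs 110).
D6: worse on salary ask (215 vs 110).
D7: worse on salary ask (155 vs 110).
No option dominates D1.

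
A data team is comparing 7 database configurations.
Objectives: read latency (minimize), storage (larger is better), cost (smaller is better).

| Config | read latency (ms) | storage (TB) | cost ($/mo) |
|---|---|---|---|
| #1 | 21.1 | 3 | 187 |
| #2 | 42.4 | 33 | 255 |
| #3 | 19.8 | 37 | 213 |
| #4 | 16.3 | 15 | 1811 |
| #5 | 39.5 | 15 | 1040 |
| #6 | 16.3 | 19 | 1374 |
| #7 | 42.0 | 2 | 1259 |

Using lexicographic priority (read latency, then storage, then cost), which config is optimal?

#6

First minimize read latency: best is 16.3, kept {#4, #6}.
Then maximize storage: best is 19, kept {#6}.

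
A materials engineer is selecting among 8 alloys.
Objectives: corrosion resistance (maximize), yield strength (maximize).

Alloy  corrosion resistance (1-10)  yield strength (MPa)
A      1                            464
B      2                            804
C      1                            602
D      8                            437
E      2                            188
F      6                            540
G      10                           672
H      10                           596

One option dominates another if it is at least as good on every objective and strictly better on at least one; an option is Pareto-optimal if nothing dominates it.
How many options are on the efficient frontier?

2

A: dominated by B (corrosion resistance 2≥1, yield strength 804≥464).
B: not dominated (best yield strength).
C: dominated by B (corrosion resistance 2≥1, yield strength 804≥602).
D: dominated by G (corrosion resistance 10≥8, yield strength 672≥437).
E: dominated by B (corrosion resistance 2≥2, yield strength 804≥188).
F: dominated by G (corrosion resistance 10≥6, yield strength 672≥540).
G: not dominated.
H: dominated by G (corrosion resistance 10≥10, yield strength 672≥596).
Pareto-optimal: B, G → 2.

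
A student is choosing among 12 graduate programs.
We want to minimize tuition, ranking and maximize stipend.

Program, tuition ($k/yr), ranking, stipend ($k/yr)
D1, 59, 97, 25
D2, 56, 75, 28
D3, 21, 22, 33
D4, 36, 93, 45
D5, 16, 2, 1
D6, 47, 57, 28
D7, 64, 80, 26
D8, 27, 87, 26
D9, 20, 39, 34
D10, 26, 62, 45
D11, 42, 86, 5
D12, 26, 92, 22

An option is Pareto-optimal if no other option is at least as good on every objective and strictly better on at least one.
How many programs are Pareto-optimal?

4

D1: dominated by D2 (tuition 56≤59, ranking 75≤97, stipend 28≥25).
D2: dominated by D3 (tuition 21≤56, ranking 22≤75, stipend 33≥28).
D3: not dominated.
D4: dominated by D10 (tuition 26≤36, ranking 62≤93, stipend 45≥45).
D5: not dominated (best tuition).
D6: dominated by D3 (tuition 21≤47, ranking 22≤57, stipend 33≥28).
D7: dominated by D2 (tuition 56≤64, ranking 75≤80, stipend 28≥26).
D8: dominated by D3 (tuition 21≤27, ranking 22≤87, stipend 33≥26).
D9: not dominated.
D10: not dominated.
D11: dominated by D3 (tuition 21≤42, ranking 22≤86, stipend 33≥5).
D12: dominated by D3 (tuition 21≤26, ranking 22≤92, stipend 33≥22).
Pareto-optimal: D3, D5, D9, D10 → 4.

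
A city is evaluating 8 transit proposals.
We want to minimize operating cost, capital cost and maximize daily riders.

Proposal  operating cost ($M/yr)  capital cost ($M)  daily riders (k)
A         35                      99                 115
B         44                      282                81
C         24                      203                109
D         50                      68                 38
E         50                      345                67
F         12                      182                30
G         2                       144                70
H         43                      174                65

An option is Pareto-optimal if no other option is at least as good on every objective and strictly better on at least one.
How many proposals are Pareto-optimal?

4

A: not dominated (best daily riders).
B: dominated by A (operating cost 35≤44, capital cost 99≤282, daily riders 115≥81).
C: not dominated.
D: not dominated (best capital cost).
E: dominated by A (operating cost 35≤50, capital cost 99≤345, daily riders 115≥67).
F: dominated by G (operating cost 2≤12, capital cost 144≤182, daily riders 70≥30).
G: not dominated (best operating cost).
H: dominated by A (operating cost 35≤43, capital cost 99≤174, daily riders 115≥65).
Pareto-optimal: A, C, D, G → 4.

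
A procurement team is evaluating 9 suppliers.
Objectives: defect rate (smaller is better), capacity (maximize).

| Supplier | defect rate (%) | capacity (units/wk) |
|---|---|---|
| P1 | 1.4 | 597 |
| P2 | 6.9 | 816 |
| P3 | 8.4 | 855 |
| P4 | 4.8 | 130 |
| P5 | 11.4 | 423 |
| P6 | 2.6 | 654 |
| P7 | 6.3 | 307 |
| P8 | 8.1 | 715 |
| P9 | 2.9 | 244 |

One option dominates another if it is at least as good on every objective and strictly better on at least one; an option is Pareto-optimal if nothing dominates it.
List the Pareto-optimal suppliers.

P1: not dominated (best defect rate).
P2: not dominated.
P3: not dominated (best capacity).
P4: dominated by P1 (defect rate 1.4≤4.8, capacity 597≥130).
P5: dominated by P1 (defect rate 1.4≤11.4, capacity 597≥423).
P6: not dominated.
P7: dominated by P1 (defect rate 1.4≤6.3, capacity 597≥307).
P8: dominated by P2 (defect rate 6.9≤8.1, capacity 816≥715).
P9: dominated by P1 (defect rate 1.4≤2.9, capacity 597≥244).

P1, P2, P3, P6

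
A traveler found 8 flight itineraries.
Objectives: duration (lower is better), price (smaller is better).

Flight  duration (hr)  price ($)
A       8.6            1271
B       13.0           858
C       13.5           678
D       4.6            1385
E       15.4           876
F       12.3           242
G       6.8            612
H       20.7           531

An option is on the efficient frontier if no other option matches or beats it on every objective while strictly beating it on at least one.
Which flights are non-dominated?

A: dominated by G (duration 6.8≤8.6, price 612≤1271).
B: dominated by F (duration 12.3≤13.0, price 242≤858).
C: dominated by F (duration 12.3≤13.5, price 242≤678).
D: not dominated (best duration).
E: dominated by B (duration 13.0≤15.4, price 858≤876).
F: not dominated (best price).
G: not dominated.
H: dominated by F (duration 12.3≤20.7, price 242≤531).

D, F, G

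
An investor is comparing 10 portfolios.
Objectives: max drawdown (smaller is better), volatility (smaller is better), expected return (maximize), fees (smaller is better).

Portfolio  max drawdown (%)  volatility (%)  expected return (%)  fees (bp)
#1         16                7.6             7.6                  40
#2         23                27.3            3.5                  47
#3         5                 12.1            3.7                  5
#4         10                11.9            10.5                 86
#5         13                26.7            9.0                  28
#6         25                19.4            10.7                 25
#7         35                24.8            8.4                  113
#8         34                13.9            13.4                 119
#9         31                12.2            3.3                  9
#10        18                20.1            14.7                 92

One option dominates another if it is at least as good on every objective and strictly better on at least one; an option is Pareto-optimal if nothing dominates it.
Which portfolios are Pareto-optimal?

#1: not dominated (best volatility).
#2: dominated by #1 (max drawdown 16≤23, volatility 7.6≤27.3, expected return 7.6≥3.5, fees 40≤47).
#3: not dominated (best max drawdown).
#4: not dominated.
#5: not dominated.
#6: not dominated.
#7: dominated by #4 (max drawdown 10≤35, volatility 11.9≤24.8, expected return 10.5≥8.4, fees 86≤113).
#8: not dominated.
#9: dominated by #3 (max drawdown 5≤31, volatility 12.1≤12.2, expected return 3.7≥3.3, fees 5≤9).
#10: not dominated (best expected return).

#1, #3, #4, #5, #6, #8, #10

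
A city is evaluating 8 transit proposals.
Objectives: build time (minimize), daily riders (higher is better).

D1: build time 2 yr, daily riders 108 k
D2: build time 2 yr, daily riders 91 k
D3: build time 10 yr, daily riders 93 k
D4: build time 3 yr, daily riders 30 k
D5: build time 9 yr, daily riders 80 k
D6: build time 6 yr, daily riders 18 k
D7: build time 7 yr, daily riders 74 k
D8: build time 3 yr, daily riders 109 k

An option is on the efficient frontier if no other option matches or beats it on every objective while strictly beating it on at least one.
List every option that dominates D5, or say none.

D1: build time 2≤9, daily riders 108≥80 — dominates D5.
D2: build time 2≤9, daily riders 91≥80 — dominates D5.
D8: build time 3≤9, daily riders 109≥80 — dominates D5.
Others (D3, D4, D6, D7) are each worse than D5 on at least one objective.

D1, D2, D8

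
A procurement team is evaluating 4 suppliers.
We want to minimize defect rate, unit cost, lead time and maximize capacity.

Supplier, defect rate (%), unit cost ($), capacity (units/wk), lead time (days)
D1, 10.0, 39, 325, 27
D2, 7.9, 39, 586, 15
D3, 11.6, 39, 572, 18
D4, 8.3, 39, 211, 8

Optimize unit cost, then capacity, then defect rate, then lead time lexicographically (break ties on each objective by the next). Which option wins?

D2

First minimize unit cost: best is 39, kept {D1, D2, D3, D4}.
Then maximize capacity: best is 586, kept {D2}.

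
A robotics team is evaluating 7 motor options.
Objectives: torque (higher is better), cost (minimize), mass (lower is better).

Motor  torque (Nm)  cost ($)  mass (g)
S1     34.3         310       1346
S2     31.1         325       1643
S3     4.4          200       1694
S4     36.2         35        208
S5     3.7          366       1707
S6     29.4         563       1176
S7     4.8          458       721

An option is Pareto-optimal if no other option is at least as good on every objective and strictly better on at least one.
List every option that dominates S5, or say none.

S1: torque 34.3≥3.7, cost 310≤366, mass 1346≤1707 — dominates S5.
S2: torque 31.1≥3.7, cost 325≤366, mass 1643≤1707 — dominates S5.
S3: torque 4.4≥3.7, cost 200≤366, mass 1694≤1707 — dominates S5.
S4: torque 36.2≥3.7, cost 35≤366, mass 208≤1707 — dominates S5.
Others (S6, S7) are each worse than S5 on at least one objective.

S1, S2, S3, S4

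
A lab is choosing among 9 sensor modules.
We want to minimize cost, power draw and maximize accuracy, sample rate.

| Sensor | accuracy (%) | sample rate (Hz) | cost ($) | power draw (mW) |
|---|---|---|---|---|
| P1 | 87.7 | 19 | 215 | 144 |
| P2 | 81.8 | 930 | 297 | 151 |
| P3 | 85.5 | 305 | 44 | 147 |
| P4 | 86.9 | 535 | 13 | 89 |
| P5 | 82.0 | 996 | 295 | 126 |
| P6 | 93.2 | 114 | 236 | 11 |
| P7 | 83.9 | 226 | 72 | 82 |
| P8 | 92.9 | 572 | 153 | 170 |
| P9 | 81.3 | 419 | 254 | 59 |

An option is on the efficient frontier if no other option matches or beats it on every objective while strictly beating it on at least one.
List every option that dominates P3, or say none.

P4

P4: accuracy 86.9≥85.5, sample rate 535≥305, cost 13≤44, power draw 89≤147 — dominates P3.
Others (P1, P2, P5, P6, P7, P8, P9) are each worse than P3 on at least one objective.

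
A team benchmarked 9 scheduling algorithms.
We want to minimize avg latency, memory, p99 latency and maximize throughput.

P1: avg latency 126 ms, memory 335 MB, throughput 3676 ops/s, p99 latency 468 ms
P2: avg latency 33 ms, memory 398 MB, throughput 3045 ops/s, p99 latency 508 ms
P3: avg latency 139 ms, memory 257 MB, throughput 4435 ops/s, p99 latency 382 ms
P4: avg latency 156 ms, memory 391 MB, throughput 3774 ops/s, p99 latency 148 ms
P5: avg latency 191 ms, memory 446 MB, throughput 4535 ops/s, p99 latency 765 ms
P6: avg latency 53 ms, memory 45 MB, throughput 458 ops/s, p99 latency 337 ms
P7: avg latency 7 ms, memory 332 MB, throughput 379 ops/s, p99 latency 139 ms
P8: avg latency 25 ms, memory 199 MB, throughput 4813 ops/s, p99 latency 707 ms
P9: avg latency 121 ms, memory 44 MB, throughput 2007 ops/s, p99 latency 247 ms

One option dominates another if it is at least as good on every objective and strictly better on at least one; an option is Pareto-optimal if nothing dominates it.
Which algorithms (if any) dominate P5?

P8

P8: avg latency 25≤191, memory 199≤446, throughput 4813≥4535, p99 latency 707≤765 — dominates P5.
Others (P1, P2, P3, P4, P6, P7, P9) are each worse than P5 on at least one objective.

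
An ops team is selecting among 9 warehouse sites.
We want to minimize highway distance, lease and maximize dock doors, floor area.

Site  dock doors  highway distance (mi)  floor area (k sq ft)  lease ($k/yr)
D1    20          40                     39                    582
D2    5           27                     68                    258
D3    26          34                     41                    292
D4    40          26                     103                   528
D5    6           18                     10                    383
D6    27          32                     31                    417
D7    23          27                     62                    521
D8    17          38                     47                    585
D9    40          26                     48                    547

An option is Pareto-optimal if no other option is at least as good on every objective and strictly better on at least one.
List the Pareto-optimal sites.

D2, D3, D4, D5, D6, D7

D1: dominated by D3 (dock doors 26≥20, highway distance 34≤40, floor area 41≥39, lease 292≤582).
D2: not dominated (best lease).
D3: not dominated.
D4: not dominated (best floor area).
D5: not dominated (best highway distance).
D6: not dominated.
D7: not dominated.
D8: dominated by D4 (dock doors 40≥17, highway distance 26≤38, floor area 103≥47, lease 528≤585).
D9: dominated by D4 (dock doors 40≥40, highway distance 26≤26, floor area 103≥48, lease 528≤547).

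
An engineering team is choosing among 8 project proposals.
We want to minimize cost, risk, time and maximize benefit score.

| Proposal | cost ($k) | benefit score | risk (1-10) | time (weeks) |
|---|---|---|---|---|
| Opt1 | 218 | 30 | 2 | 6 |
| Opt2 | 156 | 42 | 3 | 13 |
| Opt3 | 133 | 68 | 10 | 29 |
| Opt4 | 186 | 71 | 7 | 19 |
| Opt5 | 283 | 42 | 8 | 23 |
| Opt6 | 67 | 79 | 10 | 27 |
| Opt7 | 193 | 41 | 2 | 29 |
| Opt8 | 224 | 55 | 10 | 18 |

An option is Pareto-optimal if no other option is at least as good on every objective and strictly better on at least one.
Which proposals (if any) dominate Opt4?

none

Opt1: worse on cost (218 vs 186).
Opt2: worse on benefit score (42 vs 71).
Opt3: worse on benefit score (68 vs 71).
Opt5: worse on cost (283 vs 186).
Opt6: worse on risk (10 vs 7).
Opt7: worse on cost (193 vs 186).
Opt8: worse on cost (224 vs 186).
No option dominates Opt4.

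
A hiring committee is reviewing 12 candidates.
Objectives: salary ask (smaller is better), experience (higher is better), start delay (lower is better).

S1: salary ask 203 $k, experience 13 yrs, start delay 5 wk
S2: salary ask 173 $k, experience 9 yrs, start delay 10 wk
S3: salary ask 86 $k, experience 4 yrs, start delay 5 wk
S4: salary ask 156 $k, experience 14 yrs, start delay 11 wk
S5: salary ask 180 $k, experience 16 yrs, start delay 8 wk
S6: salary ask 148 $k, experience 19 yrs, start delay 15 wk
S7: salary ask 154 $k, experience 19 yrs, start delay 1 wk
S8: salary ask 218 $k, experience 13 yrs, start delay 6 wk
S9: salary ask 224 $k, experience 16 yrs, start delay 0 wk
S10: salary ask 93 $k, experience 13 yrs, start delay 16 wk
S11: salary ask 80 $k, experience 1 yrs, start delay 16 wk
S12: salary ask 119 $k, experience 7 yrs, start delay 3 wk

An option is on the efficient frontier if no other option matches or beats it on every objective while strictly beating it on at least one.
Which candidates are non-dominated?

S3, S6, S7, S9, S10, S11, S12

S1: dominated by S7 (salary ask 154≤203, experience 19≥13, start delay 1≤5).
S2: dominated by S7 (salary ask 154≤173, experience 19≥9, start delay 1≤10).
S3: not dominated.
S4: dominated by S7 (salary ask 154≤156, experience 19≥14, start delay 1≤11).
S5: dominated by S7 (salary ask 154≤180, experience 19≥16, start delay 1≤8).
S6: not dominated.
S7: not dominated.
S8: dominated by S1 (salary ask 203≤218, experience 13≥13, start delay 5≤6).
S9: not dominated (best start delay).
S10: not dominated.
S11: not dominated (best salary ask).
S12: not dominated.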